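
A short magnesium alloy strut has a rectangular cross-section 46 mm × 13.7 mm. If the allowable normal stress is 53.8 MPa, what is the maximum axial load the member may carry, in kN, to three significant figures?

33.9 kN

A = 630.2 mm².
P_max = σ_allow · A = 53.8 · 630.2 = 33900 N = 33.9 kN.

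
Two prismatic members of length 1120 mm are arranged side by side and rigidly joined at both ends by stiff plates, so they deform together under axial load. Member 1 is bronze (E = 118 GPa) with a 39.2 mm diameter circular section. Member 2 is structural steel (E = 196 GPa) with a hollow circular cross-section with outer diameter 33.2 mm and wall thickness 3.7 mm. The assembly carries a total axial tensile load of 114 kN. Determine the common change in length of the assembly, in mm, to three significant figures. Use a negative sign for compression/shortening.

A_1 = 1207 mm².
A_2 = 342.9 mm².
Equal strain + equilibrium ⇒ each member carries load in proportion to AE: A₁E₁ = 142400000 N, A₂E₂ = 67210000 N, ΣAE = 209600000 N.
δ = PL/ΣAE = 114000·1120/209600000 = 0.6091 mm.

0.609 mm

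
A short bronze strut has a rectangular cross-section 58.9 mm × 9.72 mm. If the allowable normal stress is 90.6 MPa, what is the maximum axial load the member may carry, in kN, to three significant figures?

A = 572.5 mm².
P_max = σ_allow · A = 90.6 · 572.5 = 51870 N = 51.87 kN.

51.9 kN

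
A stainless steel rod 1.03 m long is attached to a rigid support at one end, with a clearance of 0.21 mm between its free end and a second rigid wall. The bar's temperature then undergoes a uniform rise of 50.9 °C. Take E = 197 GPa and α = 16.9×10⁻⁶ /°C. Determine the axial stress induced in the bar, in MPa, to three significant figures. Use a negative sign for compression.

Free thermal expansion αLΔT = 16.9e-6 · 1030 · 50.9 = 0.886 mm.
The walls engage after the gap closes; constrained expansion = 0.886 − 0.21 = 0.676 mm.
The walls impose strain ε = −(0.676)/1030 = -6.5633e-04; σ = Eε = 197000 · -6.5633e-04 = -129.3 MPa.

-129 MPa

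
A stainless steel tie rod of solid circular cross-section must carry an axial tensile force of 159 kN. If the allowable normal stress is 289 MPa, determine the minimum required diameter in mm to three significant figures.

Required area A ≥ P/σ_allow = 159000/289 = 550.2 mm².
For a solid circular section, d ≥ √(4A/π) = 26.47 mm.

26.5 mm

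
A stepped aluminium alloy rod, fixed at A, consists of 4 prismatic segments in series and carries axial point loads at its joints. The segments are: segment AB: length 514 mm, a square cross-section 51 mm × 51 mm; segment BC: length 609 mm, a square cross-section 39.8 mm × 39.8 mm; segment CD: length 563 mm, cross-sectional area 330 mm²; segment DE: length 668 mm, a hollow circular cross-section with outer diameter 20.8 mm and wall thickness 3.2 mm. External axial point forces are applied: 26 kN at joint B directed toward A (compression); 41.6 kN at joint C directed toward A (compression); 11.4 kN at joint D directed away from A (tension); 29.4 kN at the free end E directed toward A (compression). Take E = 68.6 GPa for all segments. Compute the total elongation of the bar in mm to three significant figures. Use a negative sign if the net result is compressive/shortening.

-2.65 mm

Internal axial forces (sectioning from the free end, tension +): N_DE = -29.4 kN, N_CD = -18 kN, N_BC = -59.6 kN, N_AB = -85.6 kN.
A_AB = 2601 mm².
A_BC = 1584 mm².
A_DE = 176.9 mm².
δ_AB = -85600·514/(2601·68600) = -0.2466 mm
δ_BC = -59600·609/(1584·68600) = -0.334 mm
δ_CD = -18000·563/(330·68600) = -0.4477 mm
δ_DE = -29400·668/(176.9·68600) = -1.618 mm
δ = Σδ_i = -2.646 mm.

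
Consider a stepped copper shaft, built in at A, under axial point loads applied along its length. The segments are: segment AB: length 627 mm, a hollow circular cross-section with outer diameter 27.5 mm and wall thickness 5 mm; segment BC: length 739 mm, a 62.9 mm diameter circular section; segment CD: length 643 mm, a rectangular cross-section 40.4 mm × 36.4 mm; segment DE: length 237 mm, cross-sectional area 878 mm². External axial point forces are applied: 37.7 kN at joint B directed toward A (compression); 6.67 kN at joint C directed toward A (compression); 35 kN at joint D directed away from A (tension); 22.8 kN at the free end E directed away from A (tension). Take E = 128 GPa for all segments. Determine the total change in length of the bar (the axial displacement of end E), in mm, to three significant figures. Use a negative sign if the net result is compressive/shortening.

Internal axial forces (sectioning from the free end, tension +): N_DE = 22.8 kN, N_CD = 57.8 kN, N_BC = 51.13 kN, N_AB = 13.43 kN.
A_AB = 353.4 mm².
A_BC = 3107 mm².
A_CD = 1471 mm².
δ_AB = 13430·627/(353.4·128000) = 0.1861 mm
δ_BC = 51130·739/(3107·128000) = 0.095 mm
δ_CD = 57800·643/(1471·128000) = 0.1974 mm
δ_DE = 22800·237/(878·128000) = 0.04808 mm
δ = Σδ_i = 0.5267 mm.

0.527 mm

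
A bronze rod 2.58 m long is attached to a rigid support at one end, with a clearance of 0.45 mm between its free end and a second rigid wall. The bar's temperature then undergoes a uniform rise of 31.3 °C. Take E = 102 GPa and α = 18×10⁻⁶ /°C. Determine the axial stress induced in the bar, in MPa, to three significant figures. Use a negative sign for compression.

Free thermal expansion αLΔT = 18e-6 · 2580 · 31.3 = 1.454 mm.
The walls engage after the gap closes; constrained expansion = 1.454 − 0.45 = 1.004 mm.
The walls impose strain ε = −(1.004)/2580 = -3.8898e-04; σ = Eε = 102000 · -3.8898e-04 = -39.68 MPa.

-39.7 MPa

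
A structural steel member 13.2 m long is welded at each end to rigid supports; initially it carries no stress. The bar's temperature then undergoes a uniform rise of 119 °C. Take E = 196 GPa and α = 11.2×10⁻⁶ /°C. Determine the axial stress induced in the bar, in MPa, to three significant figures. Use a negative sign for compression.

Free thermal expansion αLΔT = 11.2e-6 · 13200 · 119 = 17.59 mm.
The walls impose strain ε = −(17.59)/13200 = -1.3328e-03; σ = Eε = 196000 · -1.3328e-03 = -261.2 MPa.

-261 MPa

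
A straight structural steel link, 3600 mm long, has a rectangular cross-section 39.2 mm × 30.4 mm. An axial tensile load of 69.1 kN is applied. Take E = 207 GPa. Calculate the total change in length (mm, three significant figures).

A = 1192 mm².
δ_mech = NL/(AE) = 69100·3600/(1192·207000) = 1.008 mm.

1.01 mm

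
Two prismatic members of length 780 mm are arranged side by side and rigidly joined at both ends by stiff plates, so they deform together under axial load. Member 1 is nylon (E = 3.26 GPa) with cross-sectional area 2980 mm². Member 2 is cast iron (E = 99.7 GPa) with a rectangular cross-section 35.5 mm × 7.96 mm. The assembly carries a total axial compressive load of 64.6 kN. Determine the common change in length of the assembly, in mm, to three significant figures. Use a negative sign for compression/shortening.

A_2 = 282.6 mm².
Equal strain + equilibrium ⇒ each member carries load in proportion to AE: A₁E₁ = 9715000 N, A₂E₂ = 28170000 N, ΣAE = 37890000 N.
δ = PL/ΣAE = -64600·780/37890000 = -1.33 mm.

-1.33 mm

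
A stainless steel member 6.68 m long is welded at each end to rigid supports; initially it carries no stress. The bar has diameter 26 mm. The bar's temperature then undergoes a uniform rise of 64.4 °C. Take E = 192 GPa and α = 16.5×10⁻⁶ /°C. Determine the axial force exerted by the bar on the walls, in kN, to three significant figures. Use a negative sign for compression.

-108 kN

Free thermal expansion αLΔT = 16.5e-6 · 6680 · 64.4 = 7.098 mm.
The walls impose strain ε = −(7.098)/6680 = -1.0626e-03; σ = Eε = 192000 · -1.0626e-03 = -204 MPa.
Wall reaction R = σ·A = -204·530.9 = -108300 N = -108.3 kN.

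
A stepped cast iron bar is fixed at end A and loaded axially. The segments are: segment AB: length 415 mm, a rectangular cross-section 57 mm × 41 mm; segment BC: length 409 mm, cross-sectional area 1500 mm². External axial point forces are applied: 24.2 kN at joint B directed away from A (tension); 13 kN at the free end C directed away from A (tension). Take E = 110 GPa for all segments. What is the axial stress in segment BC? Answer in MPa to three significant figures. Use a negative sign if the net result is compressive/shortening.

Internal axial forces (sectioning from the free end, tension +): N_BC = 13 kN, N_AB = 37.2 kN.
σ_BC = N_BC/A_BC = 13000/1500 = 8.667 MPa.

8.67 MPa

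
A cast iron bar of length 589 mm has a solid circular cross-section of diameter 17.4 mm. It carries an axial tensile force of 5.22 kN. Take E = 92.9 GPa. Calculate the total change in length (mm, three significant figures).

0.139 mm

A = 237.8 mm².
δ_mech = NL/(AE) = 5220·589/(237.8·92900) = 0.1392 mm.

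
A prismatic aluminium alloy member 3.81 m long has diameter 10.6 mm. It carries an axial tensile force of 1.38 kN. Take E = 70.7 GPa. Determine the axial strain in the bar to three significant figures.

A = 88.25 mm².
σ = N/A = 15.64 MPa; ε = σ/E = 15.64/70700 = 2.212e-04.

2.21e-04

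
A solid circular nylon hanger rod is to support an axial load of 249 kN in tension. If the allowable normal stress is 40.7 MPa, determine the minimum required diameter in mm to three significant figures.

88.3 mm

Required area A ≥ P/σ_allow = 249000/40.7 = 6118 mm².
For a solid circular section, d ≥ √(4A/π) = 88.26 mm.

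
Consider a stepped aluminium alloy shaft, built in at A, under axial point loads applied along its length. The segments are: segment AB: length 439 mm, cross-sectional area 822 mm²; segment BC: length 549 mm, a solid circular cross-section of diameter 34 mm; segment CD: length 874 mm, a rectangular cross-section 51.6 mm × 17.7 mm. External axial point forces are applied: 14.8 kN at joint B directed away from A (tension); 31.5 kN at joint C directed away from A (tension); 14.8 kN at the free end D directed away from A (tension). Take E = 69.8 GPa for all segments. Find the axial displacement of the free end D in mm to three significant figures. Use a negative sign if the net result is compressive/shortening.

1.07 mm

Internal axial forces (sectioning from the free end, tension +): N_CD = 14.8 kN, N_BC = 46.3 kN, N_AB = 61.1 kN.
A_BC = 907.9 mm².
A_CD = 913.3 mm².
δ_AB = 61100·439/(822·69800) = 0.4675 mm
δ_BC = 46300·549/(907.9·69800) = 0.4011 mm
δ_CD = 14800·874/(913.3·69800) = 0.2029 mm
δ = Σδ_i = 1.072 mm.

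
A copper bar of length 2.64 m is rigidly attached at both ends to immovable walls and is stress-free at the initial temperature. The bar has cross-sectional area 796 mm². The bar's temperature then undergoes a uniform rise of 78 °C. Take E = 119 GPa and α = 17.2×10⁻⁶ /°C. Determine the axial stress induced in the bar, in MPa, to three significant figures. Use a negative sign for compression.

-160 MPa

Free thermal expansion αLΔT = 17.2e-6 · 2640 · 78 = 3.542 mm.
The walls impose strain ε = −(3.542)/2640 = -1.3416e-03; σ = Eε = 119000 · -1.3416e-03 = -159.7 MPa.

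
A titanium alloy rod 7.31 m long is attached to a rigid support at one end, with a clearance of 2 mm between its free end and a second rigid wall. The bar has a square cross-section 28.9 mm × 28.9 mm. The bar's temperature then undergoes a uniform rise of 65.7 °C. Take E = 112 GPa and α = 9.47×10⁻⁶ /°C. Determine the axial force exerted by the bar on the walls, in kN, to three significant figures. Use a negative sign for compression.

-32.6 kN

Free thermal expansion αLΔT = 9.47e-6 · 7310 · 65.7 = 4.548 mm.
The walls engage after the gap closes; constrained expansion = 4.548 − 2 = 2.548 mm.
The walls impose strain ε = −(2.548)/7310 = -3.4858e-04; σ = Eε = 112000 · -3.4858e-04 = -39.04 MPa.
Wall reaction R = σ·A = -39.04·835.2 = -32610 N = -32.61 kN.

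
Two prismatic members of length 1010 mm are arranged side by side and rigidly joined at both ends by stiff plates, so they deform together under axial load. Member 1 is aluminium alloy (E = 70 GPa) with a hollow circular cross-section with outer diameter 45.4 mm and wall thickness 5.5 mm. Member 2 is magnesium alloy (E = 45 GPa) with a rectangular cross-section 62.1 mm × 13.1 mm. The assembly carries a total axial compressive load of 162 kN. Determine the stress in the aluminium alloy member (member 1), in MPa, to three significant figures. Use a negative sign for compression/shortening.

A_1 = 689.4 mm².
A_2 = 813.5 mm².
Equal strain + equilibrium ⇒ each member carries load in proportion to AE: A₁E₁ = 48260000 N, A₂E₂ = 36610000 N, ΣAE = 84870000 N.
σ₁ = P·E₁/ΣAE = -162000·70000/84870000 = -133.6 MPa.

-134 MPa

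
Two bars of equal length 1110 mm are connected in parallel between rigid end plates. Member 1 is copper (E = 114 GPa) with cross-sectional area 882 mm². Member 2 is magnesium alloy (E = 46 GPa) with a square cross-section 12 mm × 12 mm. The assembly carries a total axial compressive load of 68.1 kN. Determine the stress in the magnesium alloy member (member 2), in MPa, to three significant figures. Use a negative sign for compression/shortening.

-29.2 MPa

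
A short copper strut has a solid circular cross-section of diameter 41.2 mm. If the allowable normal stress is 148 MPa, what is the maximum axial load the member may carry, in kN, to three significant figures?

A = 1333 mm².
P_max = σ_allow · A = 148 · 1333 = 197300 N = 197.3 kN.

197 kN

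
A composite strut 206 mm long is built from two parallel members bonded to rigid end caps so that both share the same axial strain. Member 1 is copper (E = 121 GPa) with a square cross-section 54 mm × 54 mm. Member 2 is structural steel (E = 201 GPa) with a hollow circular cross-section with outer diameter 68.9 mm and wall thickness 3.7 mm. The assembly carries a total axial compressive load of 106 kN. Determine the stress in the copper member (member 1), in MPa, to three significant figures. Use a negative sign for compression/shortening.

-25.4 MPa

A_1 = 2916 mm².
A_2 = 757.9 mm².
Equal strain + equilibrium ⇒ each member carries load in proportion to AE: A₁E₁ = 352800000 N, A₂E₂ = 152300000 N, ΣAE = 505200000 N.
σ₁ = P·E₁/ΣAE = -106000·121000/505200000 = -25.39 MPa.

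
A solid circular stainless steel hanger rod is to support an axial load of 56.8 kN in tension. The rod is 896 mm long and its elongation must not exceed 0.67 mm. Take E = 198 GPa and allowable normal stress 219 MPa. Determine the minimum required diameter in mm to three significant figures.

22.1 mm

Required area A ≥ P/σ_allow = 56800/219 = 259.4 mm².
For a solid circular section, d ≥ √(4A/π) = 18.17 mm.
Elongation limit: A ≥ PL/(Eδ_allow) = 56800·896/(198000·0.67) = 383.6 mm² ⇒ d ≥ 22.1 mm.
The elongation limit governs.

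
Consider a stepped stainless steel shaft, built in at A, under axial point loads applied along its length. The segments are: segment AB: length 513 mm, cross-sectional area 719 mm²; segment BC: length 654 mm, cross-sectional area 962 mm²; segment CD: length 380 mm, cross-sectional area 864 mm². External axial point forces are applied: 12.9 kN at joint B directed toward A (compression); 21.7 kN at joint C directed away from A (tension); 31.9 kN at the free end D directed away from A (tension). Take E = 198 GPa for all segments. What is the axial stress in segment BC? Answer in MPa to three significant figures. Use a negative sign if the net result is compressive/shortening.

55.7 MPa

Internal axial forces (sectioning from the free end, tension +): N_CD = 31.9 kN, N_BC = 53.6 kN, N_AB = 40.7 kN.
σ_BC = N_BC/A_BC = 53600/962 = 55.72 MPa.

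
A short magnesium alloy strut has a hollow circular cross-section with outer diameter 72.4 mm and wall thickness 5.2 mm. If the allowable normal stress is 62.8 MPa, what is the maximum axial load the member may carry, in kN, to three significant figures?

A = 1098 mm².
P_max = σ_allow · A = 62.8 · 1098 = 68940 N = 68.94 kN.

68.9 kN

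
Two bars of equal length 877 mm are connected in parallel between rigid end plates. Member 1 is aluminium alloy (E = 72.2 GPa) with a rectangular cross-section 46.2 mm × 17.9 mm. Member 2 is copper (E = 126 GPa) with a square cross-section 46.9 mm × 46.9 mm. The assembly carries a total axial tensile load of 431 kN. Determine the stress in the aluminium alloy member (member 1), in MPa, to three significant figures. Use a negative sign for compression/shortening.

92.4 MPa

A_1 = 827 mm².
A_2 = 2200 mm².
Equal strain + equilibrium ⇒ each member carries load in proportion to AE: A₁E₁ = 59710000 N, A₂E₂ = 277200000 N, ΣAE = 336900000 N.
σ₁ = P·E₁/ΣAE = 431000·72200/336900000 = 92.38 MPa.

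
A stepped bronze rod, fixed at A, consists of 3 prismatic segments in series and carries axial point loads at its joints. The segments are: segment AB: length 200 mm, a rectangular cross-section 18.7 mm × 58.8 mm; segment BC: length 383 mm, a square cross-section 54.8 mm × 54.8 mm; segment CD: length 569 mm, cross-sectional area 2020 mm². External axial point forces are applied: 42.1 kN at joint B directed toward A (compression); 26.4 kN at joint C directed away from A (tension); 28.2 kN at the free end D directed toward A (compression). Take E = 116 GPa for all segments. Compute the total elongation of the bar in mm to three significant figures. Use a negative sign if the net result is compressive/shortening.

-0.139 mm

Internal axial forces (sectioning from the free end, tension +): N_CD = -28.2 kN, N_BC = -1.8 kN, N_AB = -43.9 kN.
A_AB = 1100 mm².
A_BC = 3003 mm².
δ_AB = -43900·200/(1100·116000) = -0.06884 mm
δ_BC = -1800·383/(3003·116000) = -0.001979 mm
δ_CD = -28200·569/(2020·116000) = -0.06848 mm
δ = Σδ_i = -0.1393 mm.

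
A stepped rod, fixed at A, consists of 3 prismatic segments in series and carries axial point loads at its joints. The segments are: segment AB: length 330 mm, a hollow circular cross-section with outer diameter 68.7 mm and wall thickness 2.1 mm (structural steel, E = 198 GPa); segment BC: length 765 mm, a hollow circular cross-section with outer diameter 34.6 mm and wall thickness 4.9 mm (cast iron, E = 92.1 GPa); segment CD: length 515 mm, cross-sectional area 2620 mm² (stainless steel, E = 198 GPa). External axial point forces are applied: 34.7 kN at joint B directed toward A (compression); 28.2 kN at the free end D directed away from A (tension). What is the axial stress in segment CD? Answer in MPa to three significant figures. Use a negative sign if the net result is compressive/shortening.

10.8 MPa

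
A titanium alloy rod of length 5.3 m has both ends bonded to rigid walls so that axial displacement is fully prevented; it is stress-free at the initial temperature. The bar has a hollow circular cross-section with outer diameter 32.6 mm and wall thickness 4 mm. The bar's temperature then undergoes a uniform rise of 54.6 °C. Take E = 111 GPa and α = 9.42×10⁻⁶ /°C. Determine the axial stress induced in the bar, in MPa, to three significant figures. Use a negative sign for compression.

Free thermal expansion αLΔT = 9.42e-6 · 5300 · 54.6 = 2.726 mm.
The walls impose strain ε = −(2.726)/5300 = -5.1433e-04; σ = Eε = 111000 · -5.1433e-04 = -57.09 MPa.

-57.1 MPa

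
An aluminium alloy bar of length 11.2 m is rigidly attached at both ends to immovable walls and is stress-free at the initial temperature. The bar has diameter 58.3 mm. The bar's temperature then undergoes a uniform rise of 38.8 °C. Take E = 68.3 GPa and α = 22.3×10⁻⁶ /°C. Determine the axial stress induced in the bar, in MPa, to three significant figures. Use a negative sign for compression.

Free thermal expansion αLΔT = 22.3e-6 · 11200 · 38.8 = 9.691 mm.
The walls impose strain ε = −(9.691)/11200 = -8.6524e-04; σ = Eε = 68300 · -8.6524e-04 = -59.1 MPa.

-59.1 MPa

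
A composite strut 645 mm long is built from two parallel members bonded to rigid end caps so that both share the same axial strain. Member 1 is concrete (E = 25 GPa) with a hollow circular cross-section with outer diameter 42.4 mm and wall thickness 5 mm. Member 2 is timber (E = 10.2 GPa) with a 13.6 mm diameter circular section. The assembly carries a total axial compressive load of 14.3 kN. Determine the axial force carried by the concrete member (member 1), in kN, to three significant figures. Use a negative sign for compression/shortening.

A_1 = 587.5 mm².
A_2 = 145.3 mm².
Equal strain + equilibrium ⇒ each member carries load in proportion to AE: A₁E₁ = 14690000 N, A₂E₂ = 1482000 N, ΣAE = 16170000 N.
F₁ = P·A₁E₁/ΣAE = -14300·14690000/16170000 = -12990 N.

-13.0 kN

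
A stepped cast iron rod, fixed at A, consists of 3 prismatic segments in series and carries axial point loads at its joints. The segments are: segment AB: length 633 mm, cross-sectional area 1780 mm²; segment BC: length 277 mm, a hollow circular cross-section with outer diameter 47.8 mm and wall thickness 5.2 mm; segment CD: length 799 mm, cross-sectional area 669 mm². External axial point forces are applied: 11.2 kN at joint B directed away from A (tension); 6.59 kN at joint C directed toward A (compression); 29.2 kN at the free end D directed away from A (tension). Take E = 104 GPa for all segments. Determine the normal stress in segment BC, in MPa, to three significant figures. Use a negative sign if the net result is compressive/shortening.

32.5 MPa

Internal axial forces (sectioning from the free end, tension +): N_CD = 29.2 kN, N_BC = 22.61 kN, N_AB = 33.81 kN.
A_BC = 695.9 mm².
σ_BC = N_BC/A_BC = 22610/695.9 = 32.49 MPa.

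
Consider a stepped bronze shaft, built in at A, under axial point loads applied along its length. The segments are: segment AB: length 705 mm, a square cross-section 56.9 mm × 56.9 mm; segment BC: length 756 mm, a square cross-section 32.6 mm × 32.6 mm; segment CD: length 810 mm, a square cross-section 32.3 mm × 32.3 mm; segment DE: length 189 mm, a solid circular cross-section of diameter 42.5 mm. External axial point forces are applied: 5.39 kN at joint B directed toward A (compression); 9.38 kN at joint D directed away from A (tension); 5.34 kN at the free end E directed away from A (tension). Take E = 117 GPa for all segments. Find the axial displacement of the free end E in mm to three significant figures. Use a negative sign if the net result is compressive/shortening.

0.211 mm

Internal axial forces (sectioning from the free end, tension +): N_DE = 5.34 kN, N_CD = 14.72 kN, N_BC = 14.72 kN, N_AB = 9.33 kN.
A_AB = 3238 mm².
A_BC = 1063 mm².
A_CD = 1043 mm².
A_DE = 1419 mm².
δ_AB = 9330·705/(3238·117000) = 0.01736 mm
δ_BC = 14720·756/(1063·117000) = 0.0895 mm
δ_CD = 14720·810/(1043·117000) = 0.09768 mm
δ_DE = 5340·189/(1419·117000) = 0.006081 mm
δ = Σδ_i = 0.2106 mm.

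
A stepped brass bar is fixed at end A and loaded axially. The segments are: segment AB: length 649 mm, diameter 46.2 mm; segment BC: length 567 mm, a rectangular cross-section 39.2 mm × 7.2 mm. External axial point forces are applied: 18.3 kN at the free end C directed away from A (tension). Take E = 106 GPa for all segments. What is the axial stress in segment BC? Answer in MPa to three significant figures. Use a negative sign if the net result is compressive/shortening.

Internal axial forces (sectioning from the free end, tension +): N_BC = 18.3 kN, N_AB = 18.3 kN.
A_BC = 282.2 mm².
σ_BC = N_BC/A_BC = 18300/282.2 = 64.84 MPa.

64.8 MPa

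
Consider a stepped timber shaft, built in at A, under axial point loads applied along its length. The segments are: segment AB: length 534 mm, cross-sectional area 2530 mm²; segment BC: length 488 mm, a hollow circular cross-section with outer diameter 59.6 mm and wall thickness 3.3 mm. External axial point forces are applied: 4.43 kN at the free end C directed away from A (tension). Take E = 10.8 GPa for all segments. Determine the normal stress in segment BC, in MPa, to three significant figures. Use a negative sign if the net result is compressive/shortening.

7.59 MPa

Internal axial forces (sectioning from the free end, tension +): N_BC = 4.43 kN, N_AB = 4.43 kN.
A_BC = 583.7 mm².
σ_BC = N_BC/A_BC = 4430/583.7 = 7.59 MPa.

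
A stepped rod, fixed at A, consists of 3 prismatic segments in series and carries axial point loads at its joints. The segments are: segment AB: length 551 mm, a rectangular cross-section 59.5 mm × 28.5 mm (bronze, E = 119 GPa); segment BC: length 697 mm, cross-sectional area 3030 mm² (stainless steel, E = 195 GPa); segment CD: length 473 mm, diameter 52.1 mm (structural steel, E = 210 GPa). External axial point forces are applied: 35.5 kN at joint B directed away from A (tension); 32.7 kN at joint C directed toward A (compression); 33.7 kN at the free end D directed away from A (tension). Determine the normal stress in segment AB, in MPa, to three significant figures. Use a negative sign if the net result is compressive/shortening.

21.5 MPa

Internal axial forces (sectioning from the free end, tension +): N_CD = 33.7 kN, N_BC = 1 kN, N_AB = 36.5 kN.
A_AB = 1696 mm².
σ_AB = N_AB/A_AB = 36500/1696 = 21.52 MPa.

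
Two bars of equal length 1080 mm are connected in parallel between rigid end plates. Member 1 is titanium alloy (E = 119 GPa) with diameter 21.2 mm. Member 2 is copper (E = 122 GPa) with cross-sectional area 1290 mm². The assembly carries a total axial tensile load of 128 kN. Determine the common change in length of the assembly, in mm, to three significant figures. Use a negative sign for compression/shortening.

0.693 mm

A_1 = 353 mm².
Equal strain + equilibrium ⇒ each member carries load in proportion to AE: A₁E₁ = 42010000 N, A₂E₂ = 157400000 N, ΣAE = 199400000 N.
δ = PL/ΣAE = 128000·1080/199400000 = 0.6933 mm.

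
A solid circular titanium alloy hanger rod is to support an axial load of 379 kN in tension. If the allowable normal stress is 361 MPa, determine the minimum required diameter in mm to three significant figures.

36.6 mm

Required area A ≥ P/σ_allow = 379000/361 = 1050 mm².
For a solid circular section, d ≥ √(4A/π) = 36.56 mm.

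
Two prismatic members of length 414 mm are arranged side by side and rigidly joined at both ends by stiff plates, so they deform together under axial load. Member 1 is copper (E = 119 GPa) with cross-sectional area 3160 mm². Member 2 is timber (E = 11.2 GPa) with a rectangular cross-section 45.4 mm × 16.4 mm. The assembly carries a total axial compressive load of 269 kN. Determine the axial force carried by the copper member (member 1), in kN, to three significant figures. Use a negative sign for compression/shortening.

A_2 = 744.6 mm².
Equal strain + equilibrium ⇒ each member carries load in proportion to AE: A₁E₁ = 376000000 N, A₂E₂ = 8339000 N, ΣAE = 384400000 N.
F₁ = P·A₁E₁/ΣAE = -269000·376000000/384400000 = -263200 N.

-263 kN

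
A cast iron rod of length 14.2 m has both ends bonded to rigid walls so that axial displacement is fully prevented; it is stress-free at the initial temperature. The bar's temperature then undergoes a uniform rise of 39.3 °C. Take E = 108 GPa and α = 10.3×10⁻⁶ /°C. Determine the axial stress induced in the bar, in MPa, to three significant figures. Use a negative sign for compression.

-43.7 MPa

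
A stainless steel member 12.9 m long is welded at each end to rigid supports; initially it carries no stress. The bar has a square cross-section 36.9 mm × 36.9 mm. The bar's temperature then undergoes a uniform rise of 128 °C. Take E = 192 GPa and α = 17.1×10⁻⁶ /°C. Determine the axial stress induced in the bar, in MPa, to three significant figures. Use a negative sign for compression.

-420 MPa

Free thermal expansion αLΔT = 17.1e-6 · 12900 · 128 = 28.24 mm.
The walls impose strain ε = −(28.24)/12900 = -2.1888e-03; σ = Eε = 192000 · -2.1888e-03 = -420.2 MPa.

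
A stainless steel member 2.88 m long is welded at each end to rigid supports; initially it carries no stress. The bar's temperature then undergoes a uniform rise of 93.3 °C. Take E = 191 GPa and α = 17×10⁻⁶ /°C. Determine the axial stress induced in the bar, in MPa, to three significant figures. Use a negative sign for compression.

-303 MPa

Free thermal expansion αLΔT = 17e-6 · 2880 · 93.3 = 4.568 mm.
The walls impose strain ε = −(4.568)/2880 = -1.5861e-03; σ = Eε = 191000 · -1.5861e-03 = -302.9 MPa.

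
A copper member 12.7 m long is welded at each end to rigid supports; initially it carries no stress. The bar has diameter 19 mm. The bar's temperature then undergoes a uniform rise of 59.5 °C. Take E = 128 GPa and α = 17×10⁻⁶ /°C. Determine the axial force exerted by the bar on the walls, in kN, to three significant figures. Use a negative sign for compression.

-36.7 kN

Free thermal expansion αLΔT = 17e-6 · 12700 · 59.5 = 12.85 mm.
The walls impose strain ε = −(12.85)/12700 = -1.0115e-03; σ = Eε = 128000 · -1.0115e-03 = -129.5 MPa.
Wall reaction R = σ·A = -129.5·283.5 = -36710 N = -36.71 kN.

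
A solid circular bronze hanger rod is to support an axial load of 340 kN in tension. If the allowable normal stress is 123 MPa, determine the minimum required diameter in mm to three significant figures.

59.3 mm

Required area A ≥ P/σ_allow = 340000/123 = 2764 mm².
For a solid circular section, d ≥ √(4A/π) = 59.33 mm.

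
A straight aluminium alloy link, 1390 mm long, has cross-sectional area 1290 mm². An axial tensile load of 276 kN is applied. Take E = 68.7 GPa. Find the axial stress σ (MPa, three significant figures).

σ = N/A = 276000/1290 = 214 MPa.

214 MPa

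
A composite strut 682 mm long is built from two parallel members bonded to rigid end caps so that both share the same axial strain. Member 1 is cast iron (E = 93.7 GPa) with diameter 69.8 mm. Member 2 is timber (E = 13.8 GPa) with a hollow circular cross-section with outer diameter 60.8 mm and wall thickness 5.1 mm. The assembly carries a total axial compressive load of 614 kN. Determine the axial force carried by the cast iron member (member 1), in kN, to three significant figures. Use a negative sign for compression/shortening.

-594 kN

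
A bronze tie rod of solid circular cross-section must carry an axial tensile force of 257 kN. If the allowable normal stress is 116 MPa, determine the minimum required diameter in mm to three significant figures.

Required area A ≥ P/σ_allow = 257000/116 = 2216 mm².
For a solid circular section, d ≥ √(4A/π) = 53.11 mm.

53.1 mm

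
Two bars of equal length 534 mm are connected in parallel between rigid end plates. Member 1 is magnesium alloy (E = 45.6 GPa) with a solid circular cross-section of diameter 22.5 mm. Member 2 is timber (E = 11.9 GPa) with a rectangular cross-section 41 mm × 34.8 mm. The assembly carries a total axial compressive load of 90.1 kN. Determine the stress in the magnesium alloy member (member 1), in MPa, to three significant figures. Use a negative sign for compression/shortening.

-117 MPa

A_1 = 397.6 mm².
A_2 = 1427 mm².
Equal strain + equilibrium ⇒ each member carries load in proportion to AE: A₁E₁ = 18130000 N, A₂E₂ = 16980000 N, ΣAE = 35110000 N.
σ₁ = P·E₁/ΣAE = -90100·45600/35110000 = -117 MPa.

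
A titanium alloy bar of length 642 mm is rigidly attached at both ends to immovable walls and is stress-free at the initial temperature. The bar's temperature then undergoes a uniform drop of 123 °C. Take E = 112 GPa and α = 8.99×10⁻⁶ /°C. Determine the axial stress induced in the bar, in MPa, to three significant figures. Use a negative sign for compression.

124 MPa

Free thermal expansion αLΔT = 8.99e-6 · 642 · -123 = -0.7099 mm.
The walls impose strain ε = −(-0.7099)/642 = 1.1058e-03; σ = Eε = 112000 · 1.1058e-03 = 123.8 MPa.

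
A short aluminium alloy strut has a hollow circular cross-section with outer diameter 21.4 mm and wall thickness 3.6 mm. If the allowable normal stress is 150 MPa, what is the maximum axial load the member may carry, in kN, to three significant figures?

30.2 kN

A = 201.3 mm².
P_max = σ_allow · A = 150 · 201.3 = 30200 N = 30.2 kN.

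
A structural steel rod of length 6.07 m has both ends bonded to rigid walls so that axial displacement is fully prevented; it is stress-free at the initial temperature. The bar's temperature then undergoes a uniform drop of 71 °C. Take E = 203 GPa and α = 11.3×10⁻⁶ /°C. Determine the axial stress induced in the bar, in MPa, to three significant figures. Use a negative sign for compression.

Free thermal expansion αLΔT = 11.3e-6 · 6070 · -71 = -4.87 mm.
The walls impose strain ε = −(-4.87)/6070 = 8.0230e-04; σ = Eε = 203000 · 8.0230e-04 = 162.9 MPa.

163 MPa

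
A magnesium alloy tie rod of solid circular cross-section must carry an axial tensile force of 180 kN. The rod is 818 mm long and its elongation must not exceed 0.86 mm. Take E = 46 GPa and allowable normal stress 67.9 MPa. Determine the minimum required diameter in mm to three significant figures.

Required area A ≥ P/σ_allow = 180000/67.9 = 2651 mm².
For a solid circular section, d ≥ √(4A/π) = 58.1 mm.
Elongation limit: A ≥ PL/(Eδ_allow) = 180000·818/(46000·0.86) = 3722 mm² ⇒ d ≥ 68.84 mm.
The elongation limit governs.

68.8 mm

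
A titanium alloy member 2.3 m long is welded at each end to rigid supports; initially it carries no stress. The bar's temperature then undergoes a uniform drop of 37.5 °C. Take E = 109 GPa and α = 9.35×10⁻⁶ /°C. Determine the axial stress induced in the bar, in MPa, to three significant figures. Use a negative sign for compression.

Free thermal expansion αLΔT = 9.35e-6 · 2300 · -37.5 = -0.8064 mm.
The walls impose strain ε = −(-0.8064)/2300 = 3.5062e-04; σ = Eε = 109000 · 3.5062e-04 = 38.22 MPa.

38.2 MPa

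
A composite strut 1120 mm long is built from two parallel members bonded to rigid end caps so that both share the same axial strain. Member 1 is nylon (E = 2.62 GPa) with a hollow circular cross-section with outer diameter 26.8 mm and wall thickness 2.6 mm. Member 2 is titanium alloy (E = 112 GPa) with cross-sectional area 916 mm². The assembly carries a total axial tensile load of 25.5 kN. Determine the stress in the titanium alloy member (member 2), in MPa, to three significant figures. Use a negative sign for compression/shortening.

A_1 = 197.7 mm².
Equal strain + equilibrium ⇒ each member carries load in proportion to AE: A₁E₁ = 517900 N, A₂E₂ = 102600000 N, ΣAE = 103100000 N.
σ₂ = P·E₂/ΣAE = 25500·112000/103100000 = 27.7 MPa.

27.7 MPa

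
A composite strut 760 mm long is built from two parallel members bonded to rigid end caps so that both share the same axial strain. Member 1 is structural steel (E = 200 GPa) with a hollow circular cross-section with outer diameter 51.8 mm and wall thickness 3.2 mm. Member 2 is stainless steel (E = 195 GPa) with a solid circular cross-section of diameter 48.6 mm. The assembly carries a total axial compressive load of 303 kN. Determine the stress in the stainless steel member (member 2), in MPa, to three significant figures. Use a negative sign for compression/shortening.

-129 MPa

A_1 = 488.6 mm².
A_2 = 1855 mm².
Equal strain + equilibrium ⇒ each member carries load in proportion to AE: A₁E₁ = 97720000 N, A₂E₂ = 361700000 N, ΣAE = 459500000 N.
σ₂ = P·E₂/ΣAE = -303000·195000/459500000 = -128.6 MPa.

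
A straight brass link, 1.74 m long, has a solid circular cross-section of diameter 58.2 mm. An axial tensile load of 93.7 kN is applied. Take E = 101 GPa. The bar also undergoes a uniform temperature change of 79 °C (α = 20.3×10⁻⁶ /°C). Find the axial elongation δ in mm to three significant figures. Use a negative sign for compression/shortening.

A = 2660 mm².
δ_mech = NL/(AE) = 93700·1740/(2660·101000) = 0.6068 mm.
δ_thermal = αLΔT = 20.3e-6·1740·79 = 2.79 mm.
δ = δ_mech + δ_thermal = 3.397 mm.

3.40 mm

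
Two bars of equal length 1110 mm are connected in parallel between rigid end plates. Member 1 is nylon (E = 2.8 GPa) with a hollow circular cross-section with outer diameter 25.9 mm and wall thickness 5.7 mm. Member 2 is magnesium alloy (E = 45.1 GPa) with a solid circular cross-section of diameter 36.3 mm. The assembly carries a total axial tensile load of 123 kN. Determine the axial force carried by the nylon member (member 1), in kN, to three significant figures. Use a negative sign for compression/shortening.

2.61 kN

A_1 = 361.7 mm².
A_2 = 1035 mm².
Equal strain + equilibrium ⇒ each member carries load in proportion to AE: A₁E₁ = 1013000 N, A₂E₂ = 46670000 N, ΣAE = 47690000 N.
F₁ = P·A₁E₁/ΣAE = 123000·1013000/47690000 = 2612 N.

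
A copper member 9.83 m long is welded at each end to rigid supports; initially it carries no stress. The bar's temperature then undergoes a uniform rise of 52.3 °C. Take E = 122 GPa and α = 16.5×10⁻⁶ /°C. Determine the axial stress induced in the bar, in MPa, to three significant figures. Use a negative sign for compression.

Free thermal expansion αLΔT = 16.5e-6 · 9830 · 52.3 = 8.483 mm.
The walls impose strain ε = −(8.483)/9830 = -8.6295e-04; σ = Eε = 122000 · -8.6295e-04 = -105.3 MPa.

-105 MPa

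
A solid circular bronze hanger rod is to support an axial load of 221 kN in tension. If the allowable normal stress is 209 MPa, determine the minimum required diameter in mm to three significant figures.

Required area A ≥ P/σ_allow = 221000/209 = 1057 mm².
For a solid circular section, d ≥ √(4A/π) = 36.69 mm.

36.7 mm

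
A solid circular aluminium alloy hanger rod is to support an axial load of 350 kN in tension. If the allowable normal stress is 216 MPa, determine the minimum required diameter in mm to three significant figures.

Required area A ≥ P/σ_allow = 350000/216 = 1620 mm².
For a solid circular section, d ≥ √(4A/π) = 45.42 mm.

45.4 mm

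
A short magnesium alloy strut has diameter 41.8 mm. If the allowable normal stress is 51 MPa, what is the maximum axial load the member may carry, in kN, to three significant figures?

70.0 kN

A = 1372 mm².
P_max = σ_allow · A = 51 · 1372 = 69990 N = 69.99 kN.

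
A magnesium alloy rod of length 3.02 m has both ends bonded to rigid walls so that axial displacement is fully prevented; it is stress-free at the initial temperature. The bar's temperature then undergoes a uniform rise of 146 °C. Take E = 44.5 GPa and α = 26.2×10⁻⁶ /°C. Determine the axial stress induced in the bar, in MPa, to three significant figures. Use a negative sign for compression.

Free thermal expansion αLΔT = 26.2e-6 · 3020 · 146 = 11.55 mm.
The walls impose strain ε = −(11.55)/3020 = -3.8252e-03; σ = Eε = 44500 · -3.8252e-03 = -170.2 MPa.

-170 MPa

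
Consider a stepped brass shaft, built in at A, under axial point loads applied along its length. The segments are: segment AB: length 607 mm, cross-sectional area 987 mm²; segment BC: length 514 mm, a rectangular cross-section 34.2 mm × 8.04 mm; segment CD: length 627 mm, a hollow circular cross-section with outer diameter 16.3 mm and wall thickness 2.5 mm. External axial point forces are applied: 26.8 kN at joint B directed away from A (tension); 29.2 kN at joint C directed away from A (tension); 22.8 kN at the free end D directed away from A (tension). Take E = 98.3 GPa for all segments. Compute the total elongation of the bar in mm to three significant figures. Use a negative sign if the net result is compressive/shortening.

2.82 mm

Internal axial forces (sectioning from the free end, tension +): N_CD = 22.8 kN, N_BC = 52 kN, N_AB = 78.8 kN.
A_BC = 275 mm².
A_CD = 108.4 mm².
δ_AB = 78800·607/(987·98300) = 0.493 mm
δ_BC = 52000·514/(275·98300) = 0.9889 mm
δ_CD = 22800·627/(108.4·98300) = 1.342 mm
δ = Σδ_i = 2.824 mm.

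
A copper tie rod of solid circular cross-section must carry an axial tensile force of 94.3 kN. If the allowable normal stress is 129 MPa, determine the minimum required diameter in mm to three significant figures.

30.5 mm

Required area A ≥ P/σ_allow = 94300/129 = 731 mm².
For a solid circular section, d ≥ √(4A/π) = 30.51 mm.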